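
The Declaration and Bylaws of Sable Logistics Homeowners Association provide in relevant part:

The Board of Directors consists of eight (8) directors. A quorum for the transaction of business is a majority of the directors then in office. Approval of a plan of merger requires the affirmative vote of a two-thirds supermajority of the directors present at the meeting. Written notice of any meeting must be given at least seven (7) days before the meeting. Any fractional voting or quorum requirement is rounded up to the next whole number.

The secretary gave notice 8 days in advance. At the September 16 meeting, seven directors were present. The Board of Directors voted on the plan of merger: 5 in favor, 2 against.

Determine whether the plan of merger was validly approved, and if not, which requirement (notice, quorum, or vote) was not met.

Notice: 8 days given; 7 required (8 ≥ 7). Satisfied.
Quorum: 7 present; quorum is 5. Satisfied.
Vote: the plan of merger requires two-thirds of the directors present (7). 2/3 of 7 = 4.67, rounded up to 5, so 5 affirmative votes are needed; 5 voted in favor. Satisfied.

Valid — all requirements satisfied.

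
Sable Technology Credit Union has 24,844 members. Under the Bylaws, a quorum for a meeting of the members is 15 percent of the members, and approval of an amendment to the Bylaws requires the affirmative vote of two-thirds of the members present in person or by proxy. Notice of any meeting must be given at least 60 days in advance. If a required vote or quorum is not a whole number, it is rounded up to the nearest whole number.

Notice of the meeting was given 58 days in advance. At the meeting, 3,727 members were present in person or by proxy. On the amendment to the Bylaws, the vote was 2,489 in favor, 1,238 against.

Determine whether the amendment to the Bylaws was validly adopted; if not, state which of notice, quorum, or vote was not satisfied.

Notice: 58 days given; 60 required. Not satisfied.
Quorum: 15% of 24,844 = 3,726.60, rounded up to 3,727; 3,727 present. Satisfied.
Vote: requires two-thirds of those present (3,727); 2/3 of 3727 = 2484.67, rounded up to 2485, so 2,485 needed; 2,489 in favor. Satisfied.

Invalid — notice requirement not satisfied.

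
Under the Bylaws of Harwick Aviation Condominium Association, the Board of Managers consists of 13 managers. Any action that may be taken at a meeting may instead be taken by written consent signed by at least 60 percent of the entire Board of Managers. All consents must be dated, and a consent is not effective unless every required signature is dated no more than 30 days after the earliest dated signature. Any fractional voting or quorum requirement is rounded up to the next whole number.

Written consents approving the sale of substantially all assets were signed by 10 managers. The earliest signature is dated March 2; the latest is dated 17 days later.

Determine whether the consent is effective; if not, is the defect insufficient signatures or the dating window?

Signatures required: at least 60 percent of 13 — 3/5 of 13 = 7.80, rounded up to 8, so 8 needed; 10 signed. Sufficient.
Dating window: the latest signature is 17 days after the earliest; the limit is 30 days. Within the window.

Effective — both the signature and dating-window requirements are satisfied.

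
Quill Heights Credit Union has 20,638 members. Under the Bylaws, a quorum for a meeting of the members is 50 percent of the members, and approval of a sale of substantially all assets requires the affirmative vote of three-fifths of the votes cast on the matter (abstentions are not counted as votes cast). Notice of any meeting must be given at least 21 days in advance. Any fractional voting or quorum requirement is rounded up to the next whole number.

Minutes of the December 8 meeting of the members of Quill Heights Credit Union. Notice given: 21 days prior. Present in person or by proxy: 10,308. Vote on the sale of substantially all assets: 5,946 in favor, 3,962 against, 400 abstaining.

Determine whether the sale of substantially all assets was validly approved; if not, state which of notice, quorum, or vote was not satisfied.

Notice: 21 days given; 21 required. Satisfied.
Quorum: 50% of 20,638 = 10,319; 10,308 present. Not satisfied.
Vote: requires three-fifths of the votes cast (10,308 − 400 abstaining = 9,908); 3/5 of 9908 = 5944.80, rounded up to 5945, so 5,945 needed; 5,946 in favor. Satisfied.

Invalid — quorum requirement not satisfied.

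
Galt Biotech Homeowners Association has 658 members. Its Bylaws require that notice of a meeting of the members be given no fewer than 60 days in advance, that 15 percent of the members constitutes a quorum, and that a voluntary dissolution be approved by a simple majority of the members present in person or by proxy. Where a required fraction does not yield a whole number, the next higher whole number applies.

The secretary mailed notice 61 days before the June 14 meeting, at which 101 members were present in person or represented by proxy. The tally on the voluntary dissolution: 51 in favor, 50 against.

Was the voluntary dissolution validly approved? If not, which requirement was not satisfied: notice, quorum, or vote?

Notice: 61 days given; 60 required. Satisfied.
Quorum: 15% of 658 = 98.70, rounded up to 99; 101 present. Satisfied.
Vote: requires a majority of those present (101); a majority of 101 is 51, so 51 needed; 51 in favor. Satisfied.

Valid — all requirements satisfied.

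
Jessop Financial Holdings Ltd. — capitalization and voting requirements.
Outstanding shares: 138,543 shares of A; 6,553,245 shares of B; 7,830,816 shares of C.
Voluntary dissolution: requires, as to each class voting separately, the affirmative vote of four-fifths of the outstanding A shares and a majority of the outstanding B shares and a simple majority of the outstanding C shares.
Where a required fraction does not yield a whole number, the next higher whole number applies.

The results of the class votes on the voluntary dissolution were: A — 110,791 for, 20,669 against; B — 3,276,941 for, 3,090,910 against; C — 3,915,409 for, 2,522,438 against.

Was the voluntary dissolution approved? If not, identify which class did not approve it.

Not approved — the A shares did not give the required vote.

A: 4/5 of 138543 = 110834.40, rounded up to 110835; 110,835 required, 110,791 in favor — not approved.
B: a majority of 6553245 is 3276623; 3,276,623 required, 3,276,941 in favor — approved.
C: a majority of 7830816 is 3915409; 3,915,409 required, 3,915,409 in favor — approved.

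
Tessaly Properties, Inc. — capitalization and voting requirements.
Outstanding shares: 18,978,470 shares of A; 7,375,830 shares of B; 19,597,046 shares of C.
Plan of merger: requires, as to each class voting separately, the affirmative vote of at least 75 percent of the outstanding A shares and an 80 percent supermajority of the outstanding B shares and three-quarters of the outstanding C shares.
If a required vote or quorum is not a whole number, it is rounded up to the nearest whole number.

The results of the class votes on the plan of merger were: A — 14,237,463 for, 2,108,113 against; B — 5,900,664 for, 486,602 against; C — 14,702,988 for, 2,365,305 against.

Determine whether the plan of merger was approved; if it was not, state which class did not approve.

Approved — every class gave the required vote.

A: 3/4 of 18978470 = 14233852.50, rounded up to 14233853; 14,233,853 required, 14,237,463 in favor — approved.
B: 4/5 of 7375830 = 5900664; 5,900,664 required, 5,900,664 in favor — approved.
C: 3/4 of 19597046 = 14697784.50, rounded up to 14697785; 14,697,785 required, 14,702,988 in favor — approved.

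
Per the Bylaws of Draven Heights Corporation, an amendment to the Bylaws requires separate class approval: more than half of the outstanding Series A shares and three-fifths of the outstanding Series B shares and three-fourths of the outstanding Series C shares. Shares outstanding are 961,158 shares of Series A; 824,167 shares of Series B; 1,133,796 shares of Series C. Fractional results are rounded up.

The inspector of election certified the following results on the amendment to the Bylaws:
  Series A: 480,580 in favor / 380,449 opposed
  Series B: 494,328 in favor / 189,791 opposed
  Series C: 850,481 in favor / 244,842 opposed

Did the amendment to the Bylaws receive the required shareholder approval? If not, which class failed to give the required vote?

Not approved — the Series B shares did not give the required vote.

Series A: a majority of 961158 is 480580; 480,580 required, 480,580 in favor — approved.
Series B: 3/5 of 824167 = 494500.20, rounded up to 494501; 494,501 required, 494,328 in favor — not approved.
Series C: 3/4 of 1133796 = 850347; 850,347 required, 850,481 in favor — approved.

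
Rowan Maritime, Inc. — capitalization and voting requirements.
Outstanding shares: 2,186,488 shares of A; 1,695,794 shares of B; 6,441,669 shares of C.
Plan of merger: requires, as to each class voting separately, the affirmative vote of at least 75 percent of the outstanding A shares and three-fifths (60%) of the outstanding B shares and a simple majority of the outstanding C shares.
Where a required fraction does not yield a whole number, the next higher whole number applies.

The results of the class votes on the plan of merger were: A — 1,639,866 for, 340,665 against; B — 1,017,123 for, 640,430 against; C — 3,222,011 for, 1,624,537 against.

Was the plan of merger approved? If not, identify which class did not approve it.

A: 3/4 of 2186488 = 1639866; 1,639,866 required, 1,639,866 in favor — approved.
B: 3/5 of 1695794 = 1017476.40, rounded up to 1017477; 1,017,477 required, 1,017,123 in favor — not approved.
C: a majority of 6441669 is 3220835; 3,220,835 required, 3,222,011 in favor — approved.

Not approved — the B shares did not give the required vote.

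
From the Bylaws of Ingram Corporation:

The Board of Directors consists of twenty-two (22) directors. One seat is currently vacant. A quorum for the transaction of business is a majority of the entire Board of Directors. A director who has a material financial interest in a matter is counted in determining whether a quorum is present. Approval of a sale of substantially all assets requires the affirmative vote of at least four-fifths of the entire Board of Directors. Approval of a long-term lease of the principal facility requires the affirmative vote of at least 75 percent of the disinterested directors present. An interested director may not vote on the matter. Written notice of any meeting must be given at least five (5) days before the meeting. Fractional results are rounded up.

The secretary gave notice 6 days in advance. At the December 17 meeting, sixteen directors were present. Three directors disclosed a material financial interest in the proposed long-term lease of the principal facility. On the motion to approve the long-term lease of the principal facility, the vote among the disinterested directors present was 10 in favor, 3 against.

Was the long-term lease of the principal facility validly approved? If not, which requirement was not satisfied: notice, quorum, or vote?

Valid — all requirements satisfied.

Notice: 6 days given; 5 required (6 ≥ 5). Satisfied.
Quorum: 16 present (interested directors count toward quorum); quorum is 12. Satisfied.
Vote: the long-term lease of the principal facility requires three-fourths of the disinterested directors present (16 − 3 = 13). 3/4 of 13 = 9.75, rounded up to 10, so 10 affirmative votes are needed; 10 voted in favor. Satisfied.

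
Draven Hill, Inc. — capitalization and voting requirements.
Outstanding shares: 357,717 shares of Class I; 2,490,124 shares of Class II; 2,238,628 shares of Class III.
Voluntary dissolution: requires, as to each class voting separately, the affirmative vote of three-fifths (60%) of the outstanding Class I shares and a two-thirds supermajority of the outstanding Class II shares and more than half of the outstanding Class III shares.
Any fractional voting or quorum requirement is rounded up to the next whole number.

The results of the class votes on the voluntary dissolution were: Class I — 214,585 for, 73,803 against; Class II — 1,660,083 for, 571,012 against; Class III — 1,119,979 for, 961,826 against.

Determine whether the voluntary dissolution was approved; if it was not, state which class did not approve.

Class I: 3/5 of 357717 = 214630.20, rounded up to 214631; 214,631 required, 214,585 in favor — not approved.
Class II: 2/3 of 2490124 = 1660082.67, rounded up to 1660083; 1,660,083 required, 1,660,083 in favor — approved.
Class III: a majority of 2238628 is 1119315; 1,119,315 required, 1,119,979 in favor — approved.

Not approved — the Class I shares did not give the required vote.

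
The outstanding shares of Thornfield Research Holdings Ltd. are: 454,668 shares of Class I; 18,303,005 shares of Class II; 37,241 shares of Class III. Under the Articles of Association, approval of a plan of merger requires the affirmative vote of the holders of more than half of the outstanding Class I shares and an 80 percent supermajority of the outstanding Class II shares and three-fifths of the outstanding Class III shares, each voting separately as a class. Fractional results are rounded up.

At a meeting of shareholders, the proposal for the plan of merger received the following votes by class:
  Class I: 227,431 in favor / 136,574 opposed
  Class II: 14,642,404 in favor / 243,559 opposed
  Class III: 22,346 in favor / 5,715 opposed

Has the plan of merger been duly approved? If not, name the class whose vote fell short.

Class I: a majority of 454668 is 227335; 227,335 required, 227,431 in favor — approved.
Class II: 4/5 of 18303005 = 14642404; 14,642,404 required, 14,642,404 in favor — approved.
Class III: 3/5 of 37241 = 22344.60, rounded up to 22345; 22,345 required, 22,346 in favor — approved.

Approved — every class gave the required vote.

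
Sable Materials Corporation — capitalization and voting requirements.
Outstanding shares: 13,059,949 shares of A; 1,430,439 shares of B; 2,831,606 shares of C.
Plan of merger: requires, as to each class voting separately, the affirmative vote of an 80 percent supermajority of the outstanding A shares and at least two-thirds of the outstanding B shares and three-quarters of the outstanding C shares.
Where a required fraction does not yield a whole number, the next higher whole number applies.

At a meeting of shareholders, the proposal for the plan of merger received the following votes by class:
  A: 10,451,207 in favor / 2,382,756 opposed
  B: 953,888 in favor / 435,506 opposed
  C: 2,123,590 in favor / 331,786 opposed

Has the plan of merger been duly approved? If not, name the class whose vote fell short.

A: 4/5 of 13059949 = 10447959.20, rounded up to 10447960; 10,447,960 required, 10,451,207 in favor — approved.
B: 2/3 of 1430439 = 953626; 953,626 required, 953,888 in favor — approved.
C: 3/4 of 2831606 = 2123704.50, rounded up to 2123705; 2,123,705 required, 2,123,590 in favor — not approved.

Not approved — the C shares did not give the required vote.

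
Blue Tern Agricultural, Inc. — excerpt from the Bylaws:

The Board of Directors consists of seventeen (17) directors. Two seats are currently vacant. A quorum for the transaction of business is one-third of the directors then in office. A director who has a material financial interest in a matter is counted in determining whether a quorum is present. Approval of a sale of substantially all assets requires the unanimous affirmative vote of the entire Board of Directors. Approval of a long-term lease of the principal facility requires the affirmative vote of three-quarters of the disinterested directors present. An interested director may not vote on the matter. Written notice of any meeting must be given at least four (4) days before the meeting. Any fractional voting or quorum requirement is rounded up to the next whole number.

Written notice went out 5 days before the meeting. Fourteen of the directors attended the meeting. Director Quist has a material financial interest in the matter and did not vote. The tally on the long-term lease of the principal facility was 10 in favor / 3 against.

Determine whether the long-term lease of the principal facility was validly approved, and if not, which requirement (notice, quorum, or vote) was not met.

Notice: 5 days given; 4 required (5 ≥ 4). Satisfied.
Quorum: 14 present (interested directors count toward quorum); quorum is 5. Satisfied.
Vote: the long-term lease of the principal facility requires three-fourths of the disinterested directors present (14 − 1 = 13). 3/4 of 13 = 9.75, rounded up to 10, so 10 affirmative votes are needed; 10 voted in favor. Satisfied.

Valid — all requirements satisfied.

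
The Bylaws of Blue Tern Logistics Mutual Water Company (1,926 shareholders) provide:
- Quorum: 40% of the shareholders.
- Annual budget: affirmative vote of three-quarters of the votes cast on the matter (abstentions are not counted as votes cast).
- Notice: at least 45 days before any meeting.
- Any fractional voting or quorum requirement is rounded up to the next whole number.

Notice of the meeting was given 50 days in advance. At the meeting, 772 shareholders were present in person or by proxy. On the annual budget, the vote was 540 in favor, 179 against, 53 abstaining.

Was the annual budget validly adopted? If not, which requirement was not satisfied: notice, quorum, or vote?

Notice: 50 days given; 45 required. Satisfied.
Quorum: 40% of 1,926 = 770.40, rounded up to 771; 772 present. Satisfied.
Vote: requires three-fourths of the votes cast (772 − 53 abstaining = 719); 3/4 of 719 = 539.25, rounded up to 540, so 540 needed; 540 in favor. Satisfied.

Valid — all requirements satisfied.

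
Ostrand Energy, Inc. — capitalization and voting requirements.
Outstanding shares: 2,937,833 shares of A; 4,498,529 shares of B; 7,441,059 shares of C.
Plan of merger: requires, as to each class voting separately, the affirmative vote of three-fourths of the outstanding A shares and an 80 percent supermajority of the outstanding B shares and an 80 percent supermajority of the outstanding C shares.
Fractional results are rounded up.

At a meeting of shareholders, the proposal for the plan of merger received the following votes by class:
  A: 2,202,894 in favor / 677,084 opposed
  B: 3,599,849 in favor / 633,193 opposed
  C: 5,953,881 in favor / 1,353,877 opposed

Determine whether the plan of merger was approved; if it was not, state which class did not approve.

Not approved — the A shares did not give the required vote.

A: 3/4 of 2937833 = 2203374.75, rounded up to 2203375; 2,203,375 required, 2,202,894 in favor — not approved.
B: 4/5 of 4498529 = 3598823.20, rounded up to 3598824; 3,598,824 required, 3,599,849 in favor — approved.
C: 4/5 of 7441059 = 5952847.20, rounded up to 5952848; 5,952,848 required, 5,953,881 in favor — approved.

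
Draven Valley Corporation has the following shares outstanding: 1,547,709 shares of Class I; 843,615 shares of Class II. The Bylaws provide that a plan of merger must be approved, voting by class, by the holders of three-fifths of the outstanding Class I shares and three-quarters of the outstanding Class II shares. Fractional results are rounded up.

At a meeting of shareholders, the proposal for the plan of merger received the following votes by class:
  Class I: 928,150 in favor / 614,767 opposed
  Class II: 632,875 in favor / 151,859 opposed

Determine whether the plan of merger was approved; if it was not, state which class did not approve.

Not approved — the Class I shares did not give the required vote.

Class I: 3/5 of 1547709 = 928625.40, rounded up to 928626; 928,626 required, 928,150 in favor — not approved.
Class II: 3/4 of 843615 = 632711.25, rounded up to 632712; 632,712 required, 632,875 in favor — approved.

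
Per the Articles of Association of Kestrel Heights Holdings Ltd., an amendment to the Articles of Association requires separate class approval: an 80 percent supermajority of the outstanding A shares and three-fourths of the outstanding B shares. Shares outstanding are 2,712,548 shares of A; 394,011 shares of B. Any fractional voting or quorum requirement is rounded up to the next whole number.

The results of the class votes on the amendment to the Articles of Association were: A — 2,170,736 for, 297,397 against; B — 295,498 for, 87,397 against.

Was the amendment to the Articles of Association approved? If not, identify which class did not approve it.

A: 4/5 of 2712548 = 2170038.40, rounded up to 2170039; 2,170,039 required, 2,170,736 in favor — approved.
B: 3/4 of 394011 = 295508.25, rounded up to 295509; 295,509 required, 295,498 in favor — not approved.

Not approved — the B shares did not give the required vote.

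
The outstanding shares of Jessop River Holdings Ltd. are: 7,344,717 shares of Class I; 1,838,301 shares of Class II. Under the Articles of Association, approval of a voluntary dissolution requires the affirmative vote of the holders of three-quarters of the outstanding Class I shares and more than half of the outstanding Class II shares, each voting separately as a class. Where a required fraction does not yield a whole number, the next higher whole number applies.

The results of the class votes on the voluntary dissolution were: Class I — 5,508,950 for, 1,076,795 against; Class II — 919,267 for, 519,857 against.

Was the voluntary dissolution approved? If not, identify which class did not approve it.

Class I: 3/4 of 7344717 = 5508537.75, rounded up to 5508538; 5,508,538 required, 5,508,950 in favor — approved.
Class II: a majority of 1838301 is 919151; 919,151 required, 919,267 in favor — approved.

Approved — every class gave the required vote.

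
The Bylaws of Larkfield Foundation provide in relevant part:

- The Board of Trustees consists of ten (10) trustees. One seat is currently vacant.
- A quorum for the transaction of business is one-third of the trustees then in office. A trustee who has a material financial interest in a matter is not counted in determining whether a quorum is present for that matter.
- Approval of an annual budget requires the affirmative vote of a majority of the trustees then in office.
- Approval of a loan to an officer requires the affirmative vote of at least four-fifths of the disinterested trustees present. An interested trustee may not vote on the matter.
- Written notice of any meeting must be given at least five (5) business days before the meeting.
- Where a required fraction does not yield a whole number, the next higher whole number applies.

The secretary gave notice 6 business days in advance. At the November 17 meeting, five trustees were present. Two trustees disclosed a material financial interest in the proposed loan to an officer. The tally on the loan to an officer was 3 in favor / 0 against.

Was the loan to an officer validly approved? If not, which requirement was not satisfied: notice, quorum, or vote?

Notice: 6 business days given; 5 required (6 ≥ 5). Satisfied.
Quorum: 5 present, but the 2 interested trustees do not count, leaving 3. Quorum is 3. Satisfied.
Vote: the loan to an officer requires four-fifths of the disinterested trustees present (5 − 2 = 3). 4/5 of 3 = 2.40, rounded up to 3, so 3 affirmative votes are needed; 3 voted in favor. Satisfied.

Valid — all requirements satisfied.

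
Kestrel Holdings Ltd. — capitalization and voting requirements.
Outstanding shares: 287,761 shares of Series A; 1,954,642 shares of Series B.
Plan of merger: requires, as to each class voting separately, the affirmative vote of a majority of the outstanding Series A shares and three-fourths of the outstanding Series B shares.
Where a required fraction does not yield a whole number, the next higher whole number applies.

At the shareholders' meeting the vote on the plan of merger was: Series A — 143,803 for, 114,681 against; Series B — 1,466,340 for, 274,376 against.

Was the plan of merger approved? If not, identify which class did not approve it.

Series A: a majority of 287761 is 143881; 143,881 required, 143,803 in favor — not approved.
Series B: 3/4 of 1954642 = 1465981.50, rounded up to 1465982; 1,465,982 required, 1,466,340 in favor — approved.

Not approved — the Series A shares did not give the required vote.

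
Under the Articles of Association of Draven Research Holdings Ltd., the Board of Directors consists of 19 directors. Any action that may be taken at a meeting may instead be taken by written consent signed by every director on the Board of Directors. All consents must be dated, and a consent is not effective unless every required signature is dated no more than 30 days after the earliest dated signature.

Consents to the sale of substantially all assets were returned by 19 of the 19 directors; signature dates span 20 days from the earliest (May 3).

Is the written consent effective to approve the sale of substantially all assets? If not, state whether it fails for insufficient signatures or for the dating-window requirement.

Signatures required: the unanimous vote of 19 — unanimous means all 19, so 19 needed; 19 signed. Sufficient.
Dating window: the latest signature is 20 days after the earliest; the limit is 30 days. Within the window.

Effective — both the signature and dating-window requirements are satisfied.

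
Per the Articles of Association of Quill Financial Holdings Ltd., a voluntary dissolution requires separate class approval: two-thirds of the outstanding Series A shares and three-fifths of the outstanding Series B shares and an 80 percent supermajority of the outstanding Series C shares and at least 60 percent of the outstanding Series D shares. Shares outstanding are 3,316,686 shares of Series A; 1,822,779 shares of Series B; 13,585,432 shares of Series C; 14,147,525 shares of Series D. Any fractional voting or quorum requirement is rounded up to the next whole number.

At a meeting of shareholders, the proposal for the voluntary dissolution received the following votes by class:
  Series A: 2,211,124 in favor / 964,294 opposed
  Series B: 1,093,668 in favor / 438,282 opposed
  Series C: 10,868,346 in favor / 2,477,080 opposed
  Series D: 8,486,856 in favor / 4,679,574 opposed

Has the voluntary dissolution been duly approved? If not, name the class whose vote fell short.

Series A: 2/3 of 3316686 = 2211124; 2,211,124 required, 2,211,124 in favor — approved.
Series B: 3/5 of 1822779 = 1093667.40, rounded up to 1093668; 1,093,668 required, 1,093,668 in favor — approved.
Series C: 4/5 of 13585432 = 10868345.60, rounded up to 10868346; 10,868,346 required, 10,868,346 in favor — approved.
Series D: 3/5 of 14147525 = 8488515; 8,488,515 required, 8,486,856 in favor — not approved.

Not approved — the Series D shares did not give the required vote.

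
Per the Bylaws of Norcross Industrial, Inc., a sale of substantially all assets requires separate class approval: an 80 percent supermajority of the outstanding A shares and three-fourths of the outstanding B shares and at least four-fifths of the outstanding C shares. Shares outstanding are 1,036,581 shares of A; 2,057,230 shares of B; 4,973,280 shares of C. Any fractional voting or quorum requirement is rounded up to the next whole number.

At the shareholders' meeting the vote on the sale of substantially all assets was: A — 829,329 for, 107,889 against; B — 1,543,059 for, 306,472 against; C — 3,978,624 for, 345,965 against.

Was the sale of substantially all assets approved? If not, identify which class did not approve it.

Approved — every class gave the required vote.

A: 4/5 of 1036581 = 829264.80, rounded up to 829265; 829,265 required, 829,329 in favor — approved.
B: 3/4 of 2057230 = 1542922.50, rounded up to 1542923; 1,542,923 required, 1,543,059 in favor — approved.
C: 4/5 of 4973280 = 3978624; 3,978,624 required, 3,978,624 in favor — approved.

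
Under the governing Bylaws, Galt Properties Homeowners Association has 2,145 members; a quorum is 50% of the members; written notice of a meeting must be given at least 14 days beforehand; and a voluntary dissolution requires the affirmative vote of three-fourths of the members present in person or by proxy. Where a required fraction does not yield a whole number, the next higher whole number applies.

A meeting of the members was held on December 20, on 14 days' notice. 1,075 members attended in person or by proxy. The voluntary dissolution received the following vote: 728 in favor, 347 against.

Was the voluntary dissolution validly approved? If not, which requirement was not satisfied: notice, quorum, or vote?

Notice: 14 days given; 14 required. Satisfied.
Quorum: 50% of 2,145 = 1,072.50, rounded up to 1,073; 1,075 present. Satisfied.
Vote: requires three-fourths of those present (1,075); 3/4 of 1075 = 806.25, rounded up to 807, so 807 needed; 728 in favor. Not satisfied.

Invalid — vote requirement not satisfied.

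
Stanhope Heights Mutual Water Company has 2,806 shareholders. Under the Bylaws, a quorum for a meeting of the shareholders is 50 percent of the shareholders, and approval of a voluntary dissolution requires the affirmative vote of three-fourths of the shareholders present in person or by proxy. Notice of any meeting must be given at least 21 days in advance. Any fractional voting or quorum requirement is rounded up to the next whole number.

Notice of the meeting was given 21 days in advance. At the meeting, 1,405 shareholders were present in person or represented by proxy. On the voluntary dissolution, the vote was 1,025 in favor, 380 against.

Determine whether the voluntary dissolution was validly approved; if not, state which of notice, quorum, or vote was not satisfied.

Invalid — vote requirement not satisfied.

Notice: 21 days given; 21 required. Satisfied.
Quorum: 50% of 2,806 = 1,403; 1,405 present. Satisfied.
Vote: requires three-fourths of those present (1,405); 3/4 of 1405 = 1053.75, rounded up to 1054, so 1,054 needed; 1,025 in favor. Not satisfied.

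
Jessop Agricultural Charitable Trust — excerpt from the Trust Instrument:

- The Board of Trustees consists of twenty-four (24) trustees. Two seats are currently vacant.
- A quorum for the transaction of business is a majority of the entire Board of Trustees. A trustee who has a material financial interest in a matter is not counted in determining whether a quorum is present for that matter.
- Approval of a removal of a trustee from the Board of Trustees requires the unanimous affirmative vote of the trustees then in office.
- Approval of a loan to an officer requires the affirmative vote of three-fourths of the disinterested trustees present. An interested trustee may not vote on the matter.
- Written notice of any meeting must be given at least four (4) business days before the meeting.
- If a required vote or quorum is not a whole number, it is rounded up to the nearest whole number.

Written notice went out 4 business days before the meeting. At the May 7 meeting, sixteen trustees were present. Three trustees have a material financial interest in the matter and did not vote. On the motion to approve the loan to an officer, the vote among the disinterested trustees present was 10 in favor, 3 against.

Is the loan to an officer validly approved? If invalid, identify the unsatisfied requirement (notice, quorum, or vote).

Valid — all requirements satisfied.

Notice: 4 business days given; 4 required (4 ≥ 4). Satisfied.
Quorum: 16 present, but the 3 interested trustees do not count, leaving 13. Quorum is 13. Satisfied.
Vote: the loan to an officer requires three-fourths of the disinterested trustees present (16 − 3 = 13). 3/4 of 13 = 9.75, rounded up to 10, so 10 affirmative votes are needed; 10 voted in favor. Satisfied.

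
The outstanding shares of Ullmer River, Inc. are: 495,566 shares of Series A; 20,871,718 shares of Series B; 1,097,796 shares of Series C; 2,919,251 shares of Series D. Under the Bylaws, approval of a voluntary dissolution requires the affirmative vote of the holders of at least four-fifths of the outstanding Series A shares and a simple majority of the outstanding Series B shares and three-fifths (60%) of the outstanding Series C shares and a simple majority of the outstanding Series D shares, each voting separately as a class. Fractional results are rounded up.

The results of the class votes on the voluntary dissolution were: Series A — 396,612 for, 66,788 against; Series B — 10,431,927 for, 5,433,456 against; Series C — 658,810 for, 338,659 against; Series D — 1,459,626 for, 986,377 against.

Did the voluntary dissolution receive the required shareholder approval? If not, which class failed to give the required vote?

Series A: 4/5 of 495566 = 396452.80, rounded up to 396453; 396,453 required, 396,612 in favor — approved.
Series B: a majority of 20871718 is 10435860; 10,435,860 required, 10,431,927 in favor — not approved.
Series C: 3/5 of 1097796 = 658677.60, rounded up to 658678; 658,678 required, 658,810 in favor — approved.
Series D: a majority of 2919251 is 1459626; 1,459,626 required, 1,459,626 in favor — approved.

Not approved — the Series B shares did not give the required vote.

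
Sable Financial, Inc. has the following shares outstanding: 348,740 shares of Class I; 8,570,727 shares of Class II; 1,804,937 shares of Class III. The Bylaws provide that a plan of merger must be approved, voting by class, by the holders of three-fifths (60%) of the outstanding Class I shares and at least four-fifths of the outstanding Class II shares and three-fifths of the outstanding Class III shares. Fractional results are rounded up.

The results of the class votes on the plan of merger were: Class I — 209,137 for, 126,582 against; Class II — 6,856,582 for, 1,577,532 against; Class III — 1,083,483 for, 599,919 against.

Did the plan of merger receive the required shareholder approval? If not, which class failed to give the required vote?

Class I: 3/5 of 348740 = 209244; 209,244 required, 209,137 in favor — not approved.
Class II: 4/5 of 8570727 = 6856581.60, rounded up to 6856582; 6,856,582 required, 6,856,582 in favor — approved.
Class III: 3/5 of 1804937 = 1082962.20, rounded up to 1082963; 1,082,963 required, 1,083,483 in favor — approved.

Not approved — the Class I shares did not give the required vote.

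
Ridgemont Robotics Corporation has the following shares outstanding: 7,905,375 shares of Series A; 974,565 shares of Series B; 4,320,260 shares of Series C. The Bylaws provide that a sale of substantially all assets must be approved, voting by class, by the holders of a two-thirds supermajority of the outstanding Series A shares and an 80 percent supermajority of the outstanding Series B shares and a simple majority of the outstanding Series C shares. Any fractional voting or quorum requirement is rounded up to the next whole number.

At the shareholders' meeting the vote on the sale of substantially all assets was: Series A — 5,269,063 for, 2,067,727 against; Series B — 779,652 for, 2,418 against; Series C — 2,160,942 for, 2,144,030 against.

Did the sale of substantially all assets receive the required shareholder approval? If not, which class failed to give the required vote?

Series A: 2/3 of 7905375 = 5270250; 5,270,250 required, 5,269,063 in favor — not approved.
Series B: 4/5 of 974565 = 779652; 779,652 required, 779,652 in favor — approved.
Series C: a majority of 4320260 is 2160131; 2,160,131 required, 2,160,942 in favor — approved.

Not approved — the Series A shares did not give the required vote.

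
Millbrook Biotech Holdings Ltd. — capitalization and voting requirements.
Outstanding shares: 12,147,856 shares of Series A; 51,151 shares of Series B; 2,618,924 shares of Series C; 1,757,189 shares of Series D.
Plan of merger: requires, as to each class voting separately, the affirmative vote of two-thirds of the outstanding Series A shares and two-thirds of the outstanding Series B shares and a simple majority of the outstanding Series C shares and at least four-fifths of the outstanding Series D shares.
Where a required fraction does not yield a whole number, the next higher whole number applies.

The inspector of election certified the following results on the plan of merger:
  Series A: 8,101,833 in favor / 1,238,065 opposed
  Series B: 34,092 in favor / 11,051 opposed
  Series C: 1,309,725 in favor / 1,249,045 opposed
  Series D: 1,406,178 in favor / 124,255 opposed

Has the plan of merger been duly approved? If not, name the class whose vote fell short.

Series A: 2/3 of 12147856 = 8098570.67, rounded up to 8098571; 8,098,571 required, 8,101,833 in favor — approved.
Series B: 2/3 of 51151 = 34100.67, rounded up to 34101; 34,101 required, 34,092 in favor — not approved.
Series C: a majority of 2618924 is 1309463; 1,309,463 required, 1,309,725 in favor — approved.
Series D: 4/5 of 1757189 = 1405751.20, rounded up to 1405752; 1,405,752 required, 1,406,178 in favor — approved.

Not approved — the Series B shares did not give the required vote.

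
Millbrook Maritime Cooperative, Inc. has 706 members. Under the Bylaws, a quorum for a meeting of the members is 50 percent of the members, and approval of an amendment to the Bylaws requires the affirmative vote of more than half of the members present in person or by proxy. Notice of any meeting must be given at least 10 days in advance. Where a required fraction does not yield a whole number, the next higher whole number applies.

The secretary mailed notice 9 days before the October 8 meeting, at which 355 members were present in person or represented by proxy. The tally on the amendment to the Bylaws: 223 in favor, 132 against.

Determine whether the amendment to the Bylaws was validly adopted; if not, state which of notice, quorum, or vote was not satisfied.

Notice: 9 days given; 10 required. Not satisfied.
Quorum: 50% of 706 = 353; 355 present. Satisfied.
Vote: requires a majority of those present (355); a majority of 355 is 178, so 178 needed; 223 in favor. Satisfied.

Invalid — notice requirement not satisfied.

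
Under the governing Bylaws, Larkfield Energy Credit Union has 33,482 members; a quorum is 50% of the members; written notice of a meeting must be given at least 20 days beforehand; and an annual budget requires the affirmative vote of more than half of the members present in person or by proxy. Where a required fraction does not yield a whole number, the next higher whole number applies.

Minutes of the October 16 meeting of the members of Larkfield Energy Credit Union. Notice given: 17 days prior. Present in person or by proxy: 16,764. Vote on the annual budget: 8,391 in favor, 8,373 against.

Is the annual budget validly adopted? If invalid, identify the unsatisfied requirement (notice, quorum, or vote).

Notice: 17 days given; 20 required. Not satisfied.
Quorum: 50% of 33,482 = 16,741; 16,764 present. Satisfied.
Vote: requires a majority of those present (16,764); a majority of 16764 is 8383, so 8,383 needed; 8,391 in favor. Satisfied.

Invalid — notice requirement not satisfied.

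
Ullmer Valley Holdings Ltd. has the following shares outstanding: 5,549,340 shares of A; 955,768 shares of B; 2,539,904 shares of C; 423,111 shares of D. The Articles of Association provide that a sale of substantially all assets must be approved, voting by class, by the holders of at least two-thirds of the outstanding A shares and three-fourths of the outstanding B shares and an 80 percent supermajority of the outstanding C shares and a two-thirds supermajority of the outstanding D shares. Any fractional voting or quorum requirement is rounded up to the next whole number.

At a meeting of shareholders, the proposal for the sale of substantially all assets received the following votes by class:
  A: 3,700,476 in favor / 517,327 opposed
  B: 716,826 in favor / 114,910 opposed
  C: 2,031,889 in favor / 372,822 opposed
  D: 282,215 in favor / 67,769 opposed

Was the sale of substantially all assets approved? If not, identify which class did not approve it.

Not approved — the C shares did not give the required vote.

A: 2/3 of 5549340 = 3699560; 3,699,560 required, 3,700,476 in favor — approved.
B: 3/4 of 955768 = 716826; 716,826 required, 716,826 in favor — approved.
C: 4/5 of 2539904 = 2031923.20, rounded up to 2031924; 2,031,924 required, 2,031,889 in favor — not approved.
D: 2/3 of 423111 = 282074; 282,074 required, 282,215 in favor — approved.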